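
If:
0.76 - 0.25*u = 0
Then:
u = 3.04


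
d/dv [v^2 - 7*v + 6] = 2*v - 7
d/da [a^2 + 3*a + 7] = 2*a + 3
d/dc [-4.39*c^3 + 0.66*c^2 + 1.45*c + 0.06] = -13.17*c^2 + 1.32*c + 1.45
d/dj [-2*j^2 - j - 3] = -4*j - 1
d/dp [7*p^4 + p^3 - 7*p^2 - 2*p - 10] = 28*p^3 + 3*p^2 - 14*p - 2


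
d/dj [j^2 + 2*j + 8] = 2*j + 2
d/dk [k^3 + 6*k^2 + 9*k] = 3*k^2 + 12*k + 9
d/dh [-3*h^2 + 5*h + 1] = 5 - 6*h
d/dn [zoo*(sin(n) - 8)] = zoo*cos(n)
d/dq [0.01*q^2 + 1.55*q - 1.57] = 0.02*q + 1.55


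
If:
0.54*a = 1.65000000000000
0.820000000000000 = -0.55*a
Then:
No Solution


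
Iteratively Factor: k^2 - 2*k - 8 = (k + 2)*(k - 4)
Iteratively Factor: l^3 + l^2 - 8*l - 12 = (l + 2)*(l^2 - l - 6) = (l + 2)^2*(l - 3)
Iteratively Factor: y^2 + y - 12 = (y - 3)*(y + 4)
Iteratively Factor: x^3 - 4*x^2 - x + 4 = (x + 1)*(x^2 - 5*x + 4) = (x - 4)*(x + 1)*(x - 1)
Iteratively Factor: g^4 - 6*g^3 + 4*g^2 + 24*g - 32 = (g - 2)*(g^3 - 4*g^2 - 4*g + 16) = (g - 2)*(g + 2)*(g^2 - 6*g + 8) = (g - 2)^2*(g + 2)*(g - 4)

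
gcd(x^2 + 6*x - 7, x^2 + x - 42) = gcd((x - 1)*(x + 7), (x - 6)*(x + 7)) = x + 7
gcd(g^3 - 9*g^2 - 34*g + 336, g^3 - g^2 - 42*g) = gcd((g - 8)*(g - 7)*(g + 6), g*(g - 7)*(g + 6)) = g^2 - g - 42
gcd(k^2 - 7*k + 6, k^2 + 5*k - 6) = k - 1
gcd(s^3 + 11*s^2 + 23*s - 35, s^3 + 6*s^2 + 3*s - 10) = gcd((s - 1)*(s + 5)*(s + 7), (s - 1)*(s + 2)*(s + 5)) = s^2 + 4*s - 5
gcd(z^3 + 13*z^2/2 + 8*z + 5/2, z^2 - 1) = z + 1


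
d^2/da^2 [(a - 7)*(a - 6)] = 2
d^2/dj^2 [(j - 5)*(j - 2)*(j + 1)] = 6*j - 12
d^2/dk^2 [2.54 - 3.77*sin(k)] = 3.77*sin(k)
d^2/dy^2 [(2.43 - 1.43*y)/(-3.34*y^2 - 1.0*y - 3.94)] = ((13.3724 - 28.6572*y)*(3.34*y^2 + 1.0*y + 3.94) + (1.43*y - 2.43)*(6.68*y + 1.0)*(13.36*y + 2.0))/(3.34*y^2 + 1.0*y + 3.94)^3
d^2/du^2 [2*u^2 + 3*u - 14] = 4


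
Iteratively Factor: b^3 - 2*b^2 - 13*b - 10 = (b - 5)*(b^2 + 3*b + 2) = (b - 5)*(b + 1)*(b + 2)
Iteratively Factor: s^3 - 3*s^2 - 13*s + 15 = (s - 1)*(s^2 - 2*s - 15) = (s - 5)*(s - 1)*(s + 3)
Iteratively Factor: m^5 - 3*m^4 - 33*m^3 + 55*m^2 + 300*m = (m - 5)*(m^4 + 2*m^3 - 23*m^2 - 60*m) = (m - 5)*(m + 4)*(m^3 - 2*m^2 - 15*m) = (m - 5)^2*(m + 4)*(m^2 + 3*m) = (m - 5)^2*(m + 3)*(m + 4)*(m)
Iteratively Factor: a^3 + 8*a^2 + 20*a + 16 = (a + 2)*(a^2 + 6*a + 8) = (a + 2)*(a + 4)*(a + 2)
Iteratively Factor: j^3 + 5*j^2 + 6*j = (j + 3)*(j^2 + 2*j) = j*(j + 3)*(j + 2)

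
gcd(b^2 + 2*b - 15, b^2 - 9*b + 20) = 1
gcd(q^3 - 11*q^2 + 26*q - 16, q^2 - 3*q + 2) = q^2 - 3*q + 2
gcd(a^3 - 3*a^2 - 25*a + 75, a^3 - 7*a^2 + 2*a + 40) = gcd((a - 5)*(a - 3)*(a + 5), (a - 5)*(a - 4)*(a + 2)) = a - 5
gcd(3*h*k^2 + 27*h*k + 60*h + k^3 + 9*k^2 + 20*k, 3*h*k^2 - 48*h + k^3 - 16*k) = 3*h*k + 12*h + k^2 + 4*k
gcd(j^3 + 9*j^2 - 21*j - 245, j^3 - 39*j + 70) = j^2 + 2*j - 35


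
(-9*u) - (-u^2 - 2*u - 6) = u^2 - 7*u + 6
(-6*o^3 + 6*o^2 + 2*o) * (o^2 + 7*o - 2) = -6*o^5 - 36*o^4 + 56*o^3 + 2*o^2 - 4*o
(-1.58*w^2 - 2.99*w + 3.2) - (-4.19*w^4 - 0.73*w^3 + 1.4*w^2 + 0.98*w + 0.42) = 4.19*w^4 + 0.73*w^3 - 2.98*w^2 - 3.97*w + 2.78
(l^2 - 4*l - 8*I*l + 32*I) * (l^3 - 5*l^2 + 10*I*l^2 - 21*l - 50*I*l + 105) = l^5 - 9*l^4 + 2*I*l^4 + 79*l^3 - 18*I*l^3 - 531*l^2 + 208*I*l^2 + 1180*l - 1512*I*l + 3360*I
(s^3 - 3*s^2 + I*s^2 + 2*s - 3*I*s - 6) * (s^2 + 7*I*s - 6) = s^5 - 3*s^4 + 8*I*s^4 - 11*s^3 - 24*I*s^3 + 33*s^2 + 8*I*s^2 - 12*s - 24*I*s + 36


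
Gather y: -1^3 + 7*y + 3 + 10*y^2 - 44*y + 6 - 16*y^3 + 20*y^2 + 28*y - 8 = -16*y^3 + 30*y^2 - 9*y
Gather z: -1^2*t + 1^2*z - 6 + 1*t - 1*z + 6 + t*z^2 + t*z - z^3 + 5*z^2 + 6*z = -z^3 + z^2*(t + 5) + z*(t + 6)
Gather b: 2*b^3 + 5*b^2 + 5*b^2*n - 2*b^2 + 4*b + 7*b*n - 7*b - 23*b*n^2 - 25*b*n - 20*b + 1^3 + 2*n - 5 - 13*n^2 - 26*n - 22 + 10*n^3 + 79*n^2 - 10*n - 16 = 2*b^3 + b^2*(5*n + 3) + b*(-23*n^2 - 18*n - 23) + 10*n^3 + 66*n^2 - 34*n - 42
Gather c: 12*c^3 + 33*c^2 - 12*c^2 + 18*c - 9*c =12*c^3 + 21*c^2 + 9*c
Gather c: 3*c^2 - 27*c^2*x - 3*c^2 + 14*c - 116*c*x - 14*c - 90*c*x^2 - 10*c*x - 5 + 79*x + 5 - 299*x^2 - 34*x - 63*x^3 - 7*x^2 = -27*c^2*x + c*(-90*x^2 - 126*x) - 63*x^3 - 306*x^2 + 45*x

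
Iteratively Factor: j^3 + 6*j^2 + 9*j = (j)*(j^2 + 6*j + 9) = j*(j + 3)*(j + 3)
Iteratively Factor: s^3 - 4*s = (s)*(s^2 - 4) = s*(s + 2)*(s - 2)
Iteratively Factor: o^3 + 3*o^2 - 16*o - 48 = (o + 3)*(o^2 - 16) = (o + 3)*(o + 4)*(o - 4)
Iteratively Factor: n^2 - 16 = (n + 4)*(n - 4)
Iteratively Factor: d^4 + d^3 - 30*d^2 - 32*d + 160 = (d - 5)*(d^3 + 6*d^2 - 32) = (d - 5)*(d - 2)*(d^2 + 8*d + 16) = (d - 5)*(d - 2)*(d + 4)*(d + 4)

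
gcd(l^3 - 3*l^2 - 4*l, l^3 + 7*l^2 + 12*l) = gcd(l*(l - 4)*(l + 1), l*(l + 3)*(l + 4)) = l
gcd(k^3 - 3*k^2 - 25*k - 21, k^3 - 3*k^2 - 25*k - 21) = k^3 - 3*k^2 - 25*k - 21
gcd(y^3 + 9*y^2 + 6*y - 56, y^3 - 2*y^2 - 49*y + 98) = y^2 + 5*y - 14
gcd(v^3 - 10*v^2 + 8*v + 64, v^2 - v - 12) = v - 4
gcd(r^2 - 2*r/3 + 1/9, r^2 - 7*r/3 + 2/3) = r - 1/3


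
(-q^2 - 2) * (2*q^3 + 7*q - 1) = -2*q^5 - 11*q^3 + q^2 - 14*q + 2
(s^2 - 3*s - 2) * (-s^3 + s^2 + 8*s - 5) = -s^5 + 4*s^4 + 7*s^3 - 31*s^2 - s + 10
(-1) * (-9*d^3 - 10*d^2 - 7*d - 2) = 9*d^3 + 10*d^2 + 7*d + 2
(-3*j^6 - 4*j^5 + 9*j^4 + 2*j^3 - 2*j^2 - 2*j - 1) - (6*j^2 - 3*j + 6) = -3*j^6 - 4*j^5 + 9*j^4 + 2*j^3 - 8*j^2 + j - 7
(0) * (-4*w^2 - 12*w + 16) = 0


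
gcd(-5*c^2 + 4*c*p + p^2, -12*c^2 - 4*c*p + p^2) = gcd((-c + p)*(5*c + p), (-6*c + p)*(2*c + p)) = 1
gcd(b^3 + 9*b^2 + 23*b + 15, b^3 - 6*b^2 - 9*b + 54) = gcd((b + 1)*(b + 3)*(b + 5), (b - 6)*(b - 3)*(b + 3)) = b + 3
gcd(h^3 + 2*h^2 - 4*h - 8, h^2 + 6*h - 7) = 1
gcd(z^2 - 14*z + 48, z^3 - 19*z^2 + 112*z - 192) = z - 8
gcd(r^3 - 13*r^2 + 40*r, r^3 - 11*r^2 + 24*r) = r^2 - 8*r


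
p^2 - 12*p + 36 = (p - 6)^2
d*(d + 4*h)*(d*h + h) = d^3*h + 4*d^2*h^2 + d^2*h + 4*d*h^2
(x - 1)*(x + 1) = x^2 - 1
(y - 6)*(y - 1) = y^2 - 7*y + 6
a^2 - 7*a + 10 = (a - 5)*(a - 2)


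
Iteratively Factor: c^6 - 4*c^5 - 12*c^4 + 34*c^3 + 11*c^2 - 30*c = (c - 1)*(c^5 - 3*c^4 - 15*c^3 + 19*c^2 + 30*c) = (c - 1)*(c + 1)*(c^4 - 4*c^3 - 11*c^2 + 30*c) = (c - 2)*(c - 1)*(c + 1)*(c^3 - 2*c^2 - 15*c) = c*(c - 2)*(c - 1)*(c + 1)*(c^2 - 2*c - 15) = c*(c - 2)*(c - 1)*(c + 1)*(c + 3)*(c - 5)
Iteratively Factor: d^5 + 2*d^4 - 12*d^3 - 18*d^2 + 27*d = (d + 3)*(d^4 - d^3 - 9*d^2 + 9*d) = d*(d + 3)*(d^3 - d^2 - 9*d + 9) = d*(d - 1)*(d + 3)*(d^2 - 9) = d*(d - 3)*(d - 1)*(d + 3)*(d + 3)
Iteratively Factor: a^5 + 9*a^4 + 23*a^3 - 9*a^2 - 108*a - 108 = (a + 2)*(a^4 + 7*a^3 + 9*a^2 - 27*a - 54) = (a - 2)*(a + 2)*(a^3 + 9*a^2 + 27*a + 27) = (a - 2)*(a + 2)*(a + 3)*(a^2 + 6*a + 9) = (a - 2)*(a + 2)*(a + 3)^2*(a + 3)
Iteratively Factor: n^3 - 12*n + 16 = (n - 2)*(n^2 + 2*n - 8) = (n - 2)*(n + 4)*(n - 2)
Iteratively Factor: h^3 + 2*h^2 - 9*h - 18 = (h + 2)*(h^2 - 9) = (h + 2)*(h + 3)*(h - 3)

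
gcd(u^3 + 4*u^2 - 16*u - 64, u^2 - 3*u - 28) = u + 4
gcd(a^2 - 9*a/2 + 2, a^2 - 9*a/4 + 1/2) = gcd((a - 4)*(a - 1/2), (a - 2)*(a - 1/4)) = 1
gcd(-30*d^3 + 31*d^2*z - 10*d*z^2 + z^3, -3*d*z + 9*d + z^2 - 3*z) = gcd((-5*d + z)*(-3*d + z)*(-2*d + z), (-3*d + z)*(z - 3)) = -3*d + z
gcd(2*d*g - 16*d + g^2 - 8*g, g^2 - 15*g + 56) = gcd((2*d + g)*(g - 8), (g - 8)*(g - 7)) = g - 8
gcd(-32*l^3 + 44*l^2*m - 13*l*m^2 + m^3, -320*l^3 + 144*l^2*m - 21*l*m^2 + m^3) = 8*l - m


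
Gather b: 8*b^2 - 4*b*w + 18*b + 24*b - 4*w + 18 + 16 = 8*b^2 + b*(42 - 4*w) - 4*w + 34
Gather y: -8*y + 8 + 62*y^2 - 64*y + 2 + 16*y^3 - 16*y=16*y^3 + 62*y^2 - 88*y + 10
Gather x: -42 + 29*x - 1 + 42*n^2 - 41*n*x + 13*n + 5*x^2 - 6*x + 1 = 42*n^2 + 13*n + 5*x^2 + x*(23 - 41*n) - 42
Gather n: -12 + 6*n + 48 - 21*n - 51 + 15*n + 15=0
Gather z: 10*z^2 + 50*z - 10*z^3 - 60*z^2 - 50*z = -10*z^3 - 50*z^2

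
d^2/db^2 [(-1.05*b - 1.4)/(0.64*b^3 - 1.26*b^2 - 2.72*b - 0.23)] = (-2.58048*b^5 - 1.80096*b^4 + 11.07372*b^3 - 0.567839999999997*b^2 - 28.19922*b - 18.59032)/(0.262144*b^9 - 1.548288*b^8 - 0.294144*b^7 + 10.877448*b^6 + 2.362944*b^5 - 26.659092*b^4 - 24.751616*b^3 - 5.304858*b^2 - 0.431664*b - 0.012167)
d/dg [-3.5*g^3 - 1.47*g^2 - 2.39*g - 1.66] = -10.5*g^2 - 2.94*g - 2.39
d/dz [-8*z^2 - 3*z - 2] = -16*z - 3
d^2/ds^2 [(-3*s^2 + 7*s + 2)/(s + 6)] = -296/(s^3 + 18*s^2 + 108*s + 216)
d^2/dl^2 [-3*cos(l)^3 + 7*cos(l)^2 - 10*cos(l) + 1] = 49*cos(l)/4 - 14*cos(2*l) + 27*cos(3*l)/4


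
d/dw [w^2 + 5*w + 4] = 2*w + 5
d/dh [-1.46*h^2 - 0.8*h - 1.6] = -2.92*h - 0.8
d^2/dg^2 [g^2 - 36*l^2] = 2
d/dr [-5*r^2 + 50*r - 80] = 50 - 10*r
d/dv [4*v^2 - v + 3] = 8*v - 1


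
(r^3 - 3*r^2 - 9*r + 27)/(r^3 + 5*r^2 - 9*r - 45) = (r - 3)/(r + 5)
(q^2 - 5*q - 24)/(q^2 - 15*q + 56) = (q + 3)/(q - 7)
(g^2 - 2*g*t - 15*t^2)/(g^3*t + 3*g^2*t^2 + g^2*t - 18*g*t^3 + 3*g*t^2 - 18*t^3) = (g^2 - 2*g*t - 15*t^2)/(t*(g^3 + 3*g^2*t + g^2 - 18*g*t^2 + 3*g*t - 18*t^2))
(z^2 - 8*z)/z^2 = (z - 8)/z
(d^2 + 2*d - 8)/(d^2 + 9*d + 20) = (d - 2)/(d + 5)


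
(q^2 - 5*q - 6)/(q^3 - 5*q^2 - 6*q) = 1/q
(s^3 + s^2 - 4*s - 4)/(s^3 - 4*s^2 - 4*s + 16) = (s + 1)/(s - 4)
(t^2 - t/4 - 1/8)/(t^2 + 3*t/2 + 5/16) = 2*(2*t - 1)/(4*t + 5)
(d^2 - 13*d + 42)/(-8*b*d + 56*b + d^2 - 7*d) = (6 - d)/(8*b - d)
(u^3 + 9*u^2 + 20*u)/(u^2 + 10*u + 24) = u*(u + 5)/(u + 6)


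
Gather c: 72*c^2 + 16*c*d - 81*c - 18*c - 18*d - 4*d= 72*c^2 + c*(16*d - 99) - 22*d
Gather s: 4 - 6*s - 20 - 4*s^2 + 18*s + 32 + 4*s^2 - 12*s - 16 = 0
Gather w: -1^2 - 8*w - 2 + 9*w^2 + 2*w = 9*w^2 - 6*w - 3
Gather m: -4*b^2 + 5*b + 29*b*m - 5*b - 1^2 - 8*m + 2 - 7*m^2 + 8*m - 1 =-4*b^2 + 29*b*m - 7*m^2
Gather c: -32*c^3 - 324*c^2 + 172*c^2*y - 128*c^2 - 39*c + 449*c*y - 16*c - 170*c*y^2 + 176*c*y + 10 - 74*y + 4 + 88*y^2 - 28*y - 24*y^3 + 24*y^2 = -32*c^3 + c^2*(172*y - 452) + c*(-170*y^2 + 625*y - 55) - 24*y^3 + 112*y^2 - 102*y + 14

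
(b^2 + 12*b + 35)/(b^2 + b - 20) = (b + 7)/(b - 4)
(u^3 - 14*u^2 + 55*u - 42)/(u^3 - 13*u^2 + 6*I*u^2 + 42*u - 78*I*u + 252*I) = (u - 1)/(u + 6*I)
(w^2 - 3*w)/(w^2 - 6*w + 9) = w/(w - 3)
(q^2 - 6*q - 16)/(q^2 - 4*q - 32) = (q + 2)/(q + 4)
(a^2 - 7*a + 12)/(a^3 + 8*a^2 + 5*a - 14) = (a^2 - 7*a + 12)/(a^3 + 8*a^2 + 5*a - 14)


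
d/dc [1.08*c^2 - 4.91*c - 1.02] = 2.16*c - 4.91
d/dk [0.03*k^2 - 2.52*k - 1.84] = 0.06*k - 2.52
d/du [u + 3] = 1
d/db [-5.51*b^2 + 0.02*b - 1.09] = 0.02 - 11.02*b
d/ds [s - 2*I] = 1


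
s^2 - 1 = (s - 1)*(s + 1)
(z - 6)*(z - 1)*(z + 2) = z^3 - 5*z^2 - 8*z + 12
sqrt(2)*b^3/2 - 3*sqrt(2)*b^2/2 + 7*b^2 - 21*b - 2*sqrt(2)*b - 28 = (b - 4)*(b + 7*sqrt(2))*(sqrt(2)*b/2 + sqrt(2)/2)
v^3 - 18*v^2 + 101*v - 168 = (v - 8)*(v - 7)*(v - 3)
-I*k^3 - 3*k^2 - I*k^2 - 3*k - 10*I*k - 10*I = (k - 5*I)*(k + 2*I)*(-I*k - I)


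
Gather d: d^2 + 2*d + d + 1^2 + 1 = d^2 + 3*d + 2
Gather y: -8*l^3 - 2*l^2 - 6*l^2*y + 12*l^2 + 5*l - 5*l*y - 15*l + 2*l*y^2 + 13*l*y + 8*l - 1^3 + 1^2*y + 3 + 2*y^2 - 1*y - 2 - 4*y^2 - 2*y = -8*l^3 + 10*l^2 - 2*l + y^2*(2*l - 2) + y*(-6*l^2 + 8*l - 2)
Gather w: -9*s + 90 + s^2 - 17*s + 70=s^2 - 26*s + 160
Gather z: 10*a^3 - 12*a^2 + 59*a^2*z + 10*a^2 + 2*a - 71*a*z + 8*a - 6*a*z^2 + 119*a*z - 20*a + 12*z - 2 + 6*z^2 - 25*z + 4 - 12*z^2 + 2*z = 10*a^3 - 2*a^2 - 10*a + z^2*(-6*a - 6) + z*(59*a^2 + 48*a - 11) + 2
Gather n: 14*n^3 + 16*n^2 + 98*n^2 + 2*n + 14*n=14*n^3 + 114*n^2 + 16*n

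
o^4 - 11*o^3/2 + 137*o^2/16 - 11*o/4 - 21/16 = (o - 3)*(o - 7/4)*(o - 1)*(o + 1/4)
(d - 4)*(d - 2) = d^2 - 6*d + 8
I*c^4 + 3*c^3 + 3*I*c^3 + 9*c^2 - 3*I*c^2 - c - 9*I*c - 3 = (c + 3)*(c - I)^2*(I*c + 1)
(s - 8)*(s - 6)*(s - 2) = s^3 - 16*s^2 + 76*s - 96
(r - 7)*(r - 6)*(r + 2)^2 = r^4 - 9*r^3 - 6*r^2 + 116*r + 168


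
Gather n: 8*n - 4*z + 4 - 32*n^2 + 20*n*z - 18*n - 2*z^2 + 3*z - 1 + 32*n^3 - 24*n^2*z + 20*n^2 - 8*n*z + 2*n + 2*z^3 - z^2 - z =32*n^3 + n^2*(-24*z - 12) + n*(12*z - 8) + 2*z^3 - 3*z^2 - 2*z + 3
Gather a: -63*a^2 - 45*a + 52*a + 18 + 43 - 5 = -63*a^2 + 7*a + 56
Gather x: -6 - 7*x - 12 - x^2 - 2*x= -x^2 - 9*x - 18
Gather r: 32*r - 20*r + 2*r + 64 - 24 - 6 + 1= 14*r + 35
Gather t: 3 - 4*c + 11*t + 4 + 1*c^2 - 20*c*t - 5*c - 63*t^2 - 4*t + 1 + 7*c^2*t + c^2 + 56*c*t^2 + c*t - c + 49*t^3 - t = 2*c^2 - 10*c + 49*t^3 + t^2*(56*c - 63) + t*(7*c^2 - 19*c + 6) + 8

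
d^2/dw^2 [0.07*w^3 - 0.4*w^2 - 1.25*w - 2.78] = 0.42*w - 0.8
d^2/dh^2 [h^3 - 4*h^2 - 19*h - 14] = 6*h - 8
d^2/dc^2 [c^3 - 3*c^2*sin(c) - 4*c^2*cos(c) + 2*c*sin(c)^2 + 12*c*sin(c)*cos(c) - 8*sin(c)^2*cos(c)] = 3*c^2*sin(c) + 4*c^2*cos(c) + 16*c*sin(c) - 24*c*sin(2*c) - 12*c*cos(c) + 4*c*cos(2*c) + 6*c - 6*sin(c) + 4*sin(2*c) - 6*cos(c) + 24*cos(2*c) - 18*cos(3*c)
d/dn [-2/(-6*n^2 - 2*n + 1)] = 4*(-6*n - 1)/(6*n^2 + 2*n - 1)^2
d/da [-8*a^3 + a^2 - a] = -24*a^2 + 2*a - 1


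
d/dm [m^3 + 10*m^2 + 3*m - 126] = 3*m^2 + 20*m + 3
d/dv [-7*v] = -7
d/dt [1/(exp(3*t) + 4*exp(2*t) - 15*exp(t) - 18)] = (-3*exp(2*t) - 8*exp(t) + 15)*exp(t)/(exp(3*t) + 4*exp(2*t) - 15*exp(t) - 18)^2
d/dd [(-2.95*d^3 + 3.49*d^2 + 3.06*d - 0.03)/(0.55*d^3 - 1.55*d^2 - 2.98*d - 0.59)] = (-8.88178419700125e-16*d^5 + 2.653*d^4 + 14.216*d^3 - 0.386199999999999*d^2 - 4.2112*d - 1.8948)/(0.3025*d^6 - 1.705*d^5 - 0.8755*d^4 + 8.589*d^3 + 10.7094*d^2 + 3.5164*d + 0.3481)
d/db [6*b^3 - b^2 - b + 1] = 18*b^2 - 2*b - 1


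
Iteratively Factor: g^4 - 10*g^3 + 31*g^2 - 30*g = (g)*(g^3 - 10*g^2 + 31*g - 30) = g*(g - 3)*(g^2 - 7*g + 10) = g*(g - 5)*(g - 3)*(g - 2)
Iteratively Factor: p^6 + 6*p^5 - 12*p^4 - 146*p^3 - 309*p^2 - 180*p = (p + 3)*(p^5 + 3*p^4 - 21*p^3 - 83*p^2 - 60*p) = p*(p + 3)*(p^4 + 3*p^3 - 21*p^2 - 83*p - 60) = p*(p + 3)^2*(p^3 - 21*p - 20) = p*(p - 5)*(p + 3)^2*(p^2 + 5*p + 4) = p*(p - 5)*(p + 1)*(p + 3)^2*(p + 4)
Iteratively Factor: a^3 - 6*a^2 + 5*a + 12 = (a + 1)*(a^2 - 7*a + 12) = (a - 4)*(a + 1)*(a - 3)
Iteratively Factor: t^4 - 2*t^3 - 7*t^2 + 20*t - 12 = (t - 2)*(t^3 - 7*t + 6) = (t - 2)^2*(t^2 + 2*t - 3) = (t - 2)^2*(t - 1)*(t + 3)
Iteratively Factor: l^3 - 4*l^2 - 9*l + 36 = (l + 3)*(l^2 - 7*l + 12) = (l - 4)*(l + 3)*(l - 3)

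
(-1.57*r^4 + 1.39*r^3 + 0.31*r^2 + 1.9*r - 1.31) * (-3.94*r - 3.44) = 6.1858*r^5 - 0.0757999999999992*r^4 - 6.003*r^3 - 8.5524*r^2 - 1.3746*r + 4.5064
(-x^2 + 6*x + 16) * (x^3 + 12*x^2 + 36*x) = -x^5 - 6*x^4 + 52*x^3 + 408*x^2 + 576*x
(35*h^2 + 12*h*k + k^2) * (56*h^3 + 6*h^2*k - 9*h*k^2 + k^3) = 1960*h^5 + 882*h^4*k - 187*h^3*k^2 - 67*h^2*k^3 + 3*h*k^4 + k^5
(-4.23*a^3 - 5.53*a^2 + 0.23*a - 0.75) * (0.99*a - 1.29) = -4.1877*a^4 - 0.0179999999999998*a^3 + 7.3614*a^2 - 1.0392*a + 0.9675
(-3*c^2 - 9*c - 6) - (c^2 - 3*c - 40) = -4*c^2 - 6*c + 34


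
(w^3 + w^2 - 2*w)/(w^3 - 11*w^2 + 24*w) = (w^2 + w - 2)/(w^2 - 11*w + 24)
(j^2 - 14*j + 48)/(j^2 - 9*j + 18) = (j - 8)/(j - 3)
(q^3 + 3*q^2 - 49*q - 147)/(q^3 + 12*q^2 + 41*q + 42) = (q - 7)/(q + 2)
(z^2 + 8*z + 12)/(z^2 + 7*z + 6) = (z + 2)/(z + 1)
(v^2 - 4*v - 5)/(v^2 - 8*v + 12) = (v^2 - 4*v - 5)/(v^2 - 8*v + 12)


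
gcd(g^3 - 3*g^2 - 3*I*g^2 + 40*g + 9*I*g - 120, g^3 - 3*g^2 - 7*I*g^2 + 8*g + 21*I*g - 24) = g^2 + g*(-3 - 8*I) + 24*I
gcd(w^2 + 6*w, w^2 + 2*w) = w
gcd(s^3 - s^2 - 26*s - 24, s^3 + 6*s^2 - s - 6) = s + 1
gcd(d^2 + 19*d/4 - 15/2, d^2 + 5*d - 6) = d + 6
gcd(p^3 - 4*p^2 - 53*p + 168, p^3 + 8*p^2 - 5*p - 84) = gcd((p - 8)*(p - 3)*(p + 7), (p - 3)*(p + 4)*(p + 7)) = p^2 + 4*p - 21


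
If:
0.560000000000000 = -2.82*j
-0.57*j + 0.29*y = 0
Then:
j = -0.20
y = -0.39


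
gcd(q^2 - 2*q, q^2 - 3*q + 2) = q - 2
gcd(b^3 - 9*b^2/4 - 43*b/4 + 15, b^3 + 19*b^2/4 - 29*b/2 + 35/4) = b - 5/4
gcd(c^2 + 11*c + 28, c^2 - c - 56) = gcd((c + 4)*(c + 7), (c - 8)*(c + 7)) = c + 7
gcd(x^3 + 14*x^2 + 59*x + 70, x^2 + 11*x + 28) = x + 7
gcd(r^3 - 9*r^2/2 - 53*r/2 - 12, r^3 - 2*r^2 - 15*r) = r + 3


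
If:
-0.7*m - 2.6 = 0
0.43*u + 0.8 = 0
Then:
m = -3.71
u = -1.86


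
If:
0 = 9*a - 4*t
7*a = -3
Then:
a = -3/7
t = -27/28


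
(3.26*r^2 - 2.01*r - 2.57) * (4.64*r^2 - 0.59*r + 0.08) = 15.1264*r^4 - 11.2498*r^3 - 10.4781*r^2 + 1.3555*r - 0.2056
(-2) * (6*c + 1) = -12*c - 2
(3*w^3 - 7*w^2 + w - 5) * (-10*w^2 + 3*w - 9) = -30*w^5 + 79*w^4 - 58*w^3 + 116*w^2 - 24*w + 45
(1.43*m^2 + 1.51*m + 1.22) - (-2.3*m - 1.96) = 1.43*m^2 + 3.81*m + 3.18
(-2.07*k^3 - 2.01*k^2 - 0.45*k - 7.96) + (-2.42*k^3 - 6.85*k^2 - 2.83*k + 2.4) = -4.49*k^3 - 8.86*k^2 - 3.28*k - 5.56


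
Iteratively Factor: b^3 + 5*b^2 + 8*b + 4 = (b + 2)*(b^2 + 3*b + 2) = (b + 1)*(b + 2)*(b + 2)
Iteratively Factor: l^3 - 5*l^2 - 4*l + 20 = (l - 5)*(l^2 - 4) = (l - 5)*(l + 2)*(l - 2)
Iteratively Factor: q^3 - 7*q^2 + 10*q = (q)*(q^2 - 7*q + 10) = q*(q - 5)*(q - 2)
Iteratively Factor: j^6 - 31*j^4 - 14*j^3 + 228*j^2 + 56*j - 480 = (j - 5)*(j^5 + 5*j^4 - 6*j^3 - 44*j^2 + 8*j + 96) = (j - 5)*(j + 2)*(j^4 + 3*j^3 - 12*j^2 - 20*j + 48) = (j - 5)*(j - 2)*(j + 2)*(j^3 + 5*j^2 - 2*j - 24) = (j - 5)*(j - 2)*(j + 2)*(j + 4)*(j^2 + j - 6) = (j - 5)*(j - 2)*(j + 2)*(j + 3)*(j + 4)*(j - 2)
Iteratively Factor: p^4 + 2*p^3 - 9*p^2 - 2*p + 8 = (p + 4)*(p^3 - 2*p^2 - p + 2) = (p - 2)*(p + 4)*(p^2 - 1) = (p - 2)*(p - 1)*(p + 4)*(p + 1)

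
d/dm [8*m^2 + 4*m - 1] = 16*m + 4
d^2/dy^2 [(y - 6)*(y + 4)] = 2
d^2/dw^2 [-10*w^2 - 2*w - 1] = -20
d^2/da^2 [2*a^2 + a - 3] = 4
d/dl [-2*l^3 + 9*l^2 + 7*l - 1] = -6*l^2 + 18*l + 7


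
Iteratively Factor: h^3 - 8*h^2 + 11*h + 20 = (h - 5)*(h^2 - 3*h - 4) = (h - 5)*(h - 4)*(h + 1)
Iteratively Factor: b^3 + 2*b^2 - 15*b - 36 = (b - 4)*(b^2 + 6*b + 9) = (b - 4)*(b + 3)*(b + 3)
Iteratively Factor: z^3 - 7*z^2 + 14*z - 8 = (z - 4)*(z^2 - 3*z + 2) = (z - 4)*(z - 1)*(z - 2)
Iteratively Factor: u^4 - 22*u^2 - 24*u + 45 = (u - 1)*(u^3 + u^2 - 21*u - 45) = (u - 1)*(u + 3)*(u^2 - 2*u - 15) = (u - 1)*(u + 3)^2*(u - 5)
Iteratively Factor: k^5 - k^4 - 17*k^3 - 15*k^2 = (k + 1)*(k^4 - 2*k^3 - 15*k^2) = k*(k + 1)*(k^3 - 2*k^2 - 15*k) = k*(k + 1)*(k + 3)*(k^2 - 5*k) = k^2*(k + 1)*(k + 3)*(k - 5)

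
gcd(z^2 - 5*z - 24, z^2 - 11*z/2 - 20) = z - 8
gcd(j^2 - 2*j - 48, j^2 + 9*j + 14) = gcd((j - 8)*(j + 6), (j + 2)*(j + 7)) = 1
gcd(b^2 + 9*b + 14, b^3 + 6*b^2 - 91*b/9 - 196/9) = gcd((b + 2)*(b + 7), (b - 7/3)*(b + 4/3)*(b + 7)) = b + 7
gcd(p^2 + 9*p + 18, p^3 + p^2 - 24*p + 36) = p + 6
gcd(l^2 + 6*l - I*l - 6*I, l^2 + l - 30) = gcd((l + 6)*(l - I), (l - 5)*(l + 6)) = l + 6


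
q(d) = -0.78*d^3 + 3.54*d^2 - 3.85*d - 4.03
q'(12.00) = -255.85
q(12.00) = -888.31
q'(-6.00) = -130.57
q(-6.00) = 314.99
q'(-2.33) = -33.05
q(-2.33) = 34.03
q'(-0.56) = -8.55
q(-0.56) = -0.63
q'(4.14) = -14.65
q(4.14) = -14.64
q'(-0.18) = -5.20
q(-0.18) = -3.22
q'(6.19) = -49.68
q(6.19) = -77.22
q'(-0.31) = -6.27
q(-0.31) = -2.47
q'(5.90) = -43.53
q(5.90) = -63.71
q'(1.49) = 1.50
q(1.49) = -4.49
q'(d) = -2.34*d^2 + 7.08*d - 3.85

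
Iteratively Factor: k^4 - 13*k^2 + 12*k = (k)*(k^3 - 13*k + 12) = k*(k - 1)*(k^2 + k - 12) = k*(k - 3)*(k - 1)*(k + 4)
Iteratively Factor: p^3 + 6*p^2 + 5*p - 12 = (p - 1)*(p^2 + 7*p + 12) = (p - 1)*(p + 3)*(p + 4)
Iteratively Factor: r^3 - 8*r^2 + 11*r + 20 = (r - 5)*(r^2 - 3*r - 4) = (r - 5)*(r - 4)*(r + 1)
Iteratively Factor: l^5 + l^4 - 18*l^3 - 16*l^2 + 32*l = (l - 4)*(l^4 + 5*l^3 + 2*l^2 - 8*l) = (l - 4)*(l + 2)*(l^3 + 3*l^2 - 4*l) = (l - 4)*(l + 2)*(l + 4)*(l^2 - l) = (l - 4)*(l - 1)*(l + 2)*(l + 4)*(l)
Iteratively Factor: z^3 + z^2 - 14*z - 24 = (z - 4)*(z^2 + 5*z + 6) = (z - 4)*(z + 2)*(z + 3)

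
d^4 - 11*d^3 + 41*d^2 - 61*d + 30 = (d - 5)*(d - 3)*(d - 2)*(d - 1)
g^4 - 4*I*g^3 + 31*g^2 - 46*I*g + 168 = (g - 7*I)*(g - 3*I)*(g + 2*I)*(g + 4*I)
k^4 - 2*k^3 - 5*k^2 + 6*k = k*(k - 3)*(k - 1)*(k + 2)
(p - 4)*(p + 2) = p^2 - 2*p - 8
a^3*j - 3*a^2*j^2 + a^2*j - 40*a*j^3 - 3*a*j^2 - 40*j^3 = (a - 8*j)*(a + 5*j)*(a*j + j)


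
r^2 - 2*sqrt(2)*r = r*(r - 2*sqrt(2))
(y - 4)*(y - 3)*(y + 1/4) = y^3 - 27*y^2/4 + 41*y/4 + 3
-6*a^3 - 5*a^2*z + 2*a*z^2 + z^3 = (-2*a + z)*(a + z)*(3*a + z)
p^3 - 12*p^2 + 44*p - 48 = (p - 6)*(p - 4)*(p - 2)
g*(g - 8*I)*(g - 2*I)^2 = g^4 - 12*I*g^3 - 36*g^2 + 32*I*g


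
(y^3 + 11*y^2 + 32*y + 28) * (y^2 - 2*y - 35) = y^5 + 9*y^4 - 25*y^3 - 421*y^2 - 1176*y - 980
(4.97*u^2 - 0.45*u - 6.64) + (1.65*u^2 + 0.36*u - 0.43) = 6.62*u^2 - 0.09*u - 7.07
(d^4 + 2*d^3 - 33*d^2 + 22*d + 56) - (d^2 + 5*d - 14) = d^4 + 2*d^3 - 34*d^2 + 17*d + 70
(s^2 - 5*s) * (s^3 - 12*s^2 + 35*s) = s^5 - 17*s^4 + 95*s^3 - 175*s^2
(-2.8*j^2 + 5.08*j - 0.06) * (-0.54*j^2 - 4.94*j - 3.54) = 1.512*j^4 + 11.0888*j^3 - 15.1508*j^2 - 17.6868*j + 0.2124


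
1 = 1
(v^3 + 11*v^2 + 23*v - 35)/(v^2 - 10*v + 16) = (v^3 + 11*v^2 + 23*v - 35)/(v^2 - 10*v + 16)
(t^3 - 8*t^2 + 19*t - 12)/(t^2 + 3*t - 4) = (t^2 - 7*t + 12)/(t + 4)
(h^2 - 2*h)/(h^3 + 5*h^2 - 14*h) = 1/(h + 7)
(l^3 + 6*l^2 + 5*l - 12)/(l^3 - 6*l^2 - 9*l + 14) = (l^2 + 7*l + 12)/(l^2 - 5*l - 14)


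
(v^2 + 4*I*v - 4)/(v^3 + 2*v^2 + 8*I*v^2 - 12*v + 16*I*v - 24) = (v + 2*I)/(v^2 + v*(2 + 6*I) + 12*I)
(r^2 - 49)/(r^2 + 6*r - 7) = (r - 7)/(r - 1)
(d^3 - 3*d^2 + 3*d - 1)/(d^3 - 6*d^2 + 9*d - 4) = (d - 1)/(d - 4)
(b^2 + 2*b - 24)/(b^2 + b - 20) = (b + 6)/(b + 5)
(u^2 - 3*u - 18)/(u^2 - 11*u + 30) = (u + 3)/(u - 5)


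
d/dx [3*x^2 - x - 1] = 6*x - 1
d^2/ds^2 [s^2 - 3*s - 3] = 2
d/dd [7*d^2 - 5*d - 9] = 14*d - 5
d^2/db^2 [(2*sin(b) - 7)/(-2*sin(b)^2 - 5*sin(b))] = (8*sin(b)^2 - 132*sin(b) - 226 - 7/sin(b) + 420/sin(b)^2 + 350/sin(b)^3)/(2*sin(b) + 5)^3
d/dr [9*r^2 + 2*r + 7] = 18*r + 2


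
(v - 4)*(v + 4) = v^2 - 16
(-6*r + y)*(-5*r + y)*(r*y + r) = 30*r^3*y + 30*r^3 - 11*r^2*y^2 - 11*r^2*y + r*y^3 + r*y^2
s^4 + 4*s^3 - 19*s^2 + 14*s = s*(s - 2)*(s - 1)*(s + 7)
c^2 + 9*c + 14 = (c + 2)*(c + 7)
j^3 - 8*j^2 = j^2*(j - 8)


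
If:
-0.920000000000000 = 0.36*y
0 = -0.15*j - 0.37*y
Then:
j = 6.30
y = -2.56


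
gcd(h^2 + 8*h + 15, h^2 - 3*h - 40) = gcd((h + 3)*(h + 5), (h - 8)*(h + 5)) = h + 5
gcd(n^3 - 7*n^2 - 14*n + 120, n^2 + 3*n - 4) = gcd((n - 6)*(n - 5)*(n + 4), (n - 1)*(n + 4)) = n + 4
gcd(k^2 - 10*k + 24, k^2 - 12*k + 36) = k - 6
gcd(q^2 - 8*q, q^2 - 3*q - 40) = q - 8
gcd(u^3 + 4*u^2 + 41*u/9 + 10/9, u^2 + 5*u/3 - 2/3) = u + 2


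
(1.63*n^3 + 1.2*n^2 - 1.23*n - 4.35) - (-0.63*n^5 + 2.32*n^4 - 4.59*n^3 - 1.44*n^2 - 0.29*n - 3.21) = 0.63*n^5 - 2.32*n^4 + 6.22*n^3 + 2.64*n^2 - 0.94*n - 1.14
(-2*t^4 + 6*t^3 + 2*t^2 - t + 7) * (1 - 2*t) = 4*t^5 - 14*t^4 + 2*t^3 + 4*t^2 - 15*t + 7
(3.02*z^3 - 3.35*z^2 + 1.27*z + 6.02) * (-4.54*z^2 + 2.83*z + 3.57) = -13.7108*z^5 + 23.7556*z^4 - 4.4649*z^3 - 35.6962*z^2 + 21.5705*z + 21.4914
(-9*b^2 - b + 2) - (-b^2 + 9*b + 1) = -8*b^2 - 10*b + 1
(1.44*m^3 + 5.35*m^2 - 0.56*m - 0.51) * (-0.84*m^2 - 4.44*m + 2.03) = -1.2096*m^5 - 10.8876*m^4 - 20.3604*m^3 + 13.7753*m^2 + 1.1276*m - 1.0353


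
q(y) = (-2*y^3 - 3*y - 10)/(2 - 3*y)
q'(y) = (-6*y^2 - 3)/(2 - 3*y) + 3*(-2*y^3 - 3*y - 10)/(2 - 3*y)^2 = 12*(y^3 - y^2 - 3)/(9*y^2 - 12*y + 4)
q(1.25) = 10.09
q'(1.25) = -10.22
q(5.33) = 23.50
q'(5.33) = 7.36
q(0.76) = 46.99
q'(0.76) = -480.40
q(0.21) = -7.77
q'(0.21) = -19.40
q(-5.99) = 21.92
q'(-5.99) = -7.64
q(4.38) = 17.16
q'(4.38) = 5.98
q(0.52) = -26.91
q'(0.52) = -194.00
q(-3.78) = 8.20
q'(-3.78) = -4.81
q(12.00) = 103.00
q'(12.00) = 16.41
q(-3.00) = 4.82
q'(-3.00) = -3.87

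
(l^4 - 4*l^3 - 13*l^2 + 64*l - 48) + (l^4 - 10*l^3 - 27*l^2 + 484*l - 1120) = 2*l^4 - 14*l^3 - 40*l^2 + 548*l - 1168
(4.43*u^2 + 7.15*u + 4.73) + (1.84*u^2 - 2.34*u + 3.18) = 6.27*u^2 + 4.81*u + 7.91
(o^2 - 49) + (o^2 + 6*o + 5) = 2*o^2 + 6*o - 44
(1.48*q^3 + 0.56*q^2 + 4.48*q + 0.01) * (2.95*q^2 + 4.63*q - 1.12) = 4.366*q^5 + 8.5044*q^4 + 14.1512*q^3 + 20.1447*q^2 - 4.9713*q - 0.0112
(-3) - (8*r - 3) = -8*r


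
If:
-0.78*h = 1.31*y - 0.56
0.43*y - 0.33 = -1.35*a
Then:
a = 0.244444444444444 - 0.318518518518519*y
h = 0.717948717948718 - 1.67948717948718*y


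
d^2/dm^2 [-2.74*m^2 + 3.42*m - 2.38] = -5.48000000000000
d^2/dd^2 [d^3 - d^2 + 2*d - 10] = 6*d - 2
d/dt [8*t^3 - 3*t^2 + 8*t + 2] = 24*t^2 - 6*t + 8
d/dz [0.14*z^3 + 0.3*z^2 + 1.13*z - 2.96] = 0.42*z^2 + 0.6*z + 1.13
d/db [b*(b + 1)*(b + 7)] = 3*b^2 + 16*b + 7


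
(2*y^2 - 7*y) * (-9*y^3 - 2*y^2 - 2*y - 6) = -18*y^5 + 59*y^4 + 10*y^3 + 2*y^2 + 42*y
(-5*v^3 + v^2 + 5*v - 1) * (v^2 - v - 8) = -5*v^5 + 6*v^4 + 44*v^3 - 14*v^2 - 39*v + 8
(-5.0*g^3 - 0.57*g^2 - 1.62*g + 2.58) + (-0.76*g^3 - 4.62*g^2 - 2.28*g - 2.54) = -5.76*g^3 - 5.19*g^2 - 3.9*g + 0.04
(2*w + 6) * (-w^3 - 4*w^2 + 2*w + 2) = -2*w^4 - 14*w^3 - 20*w^2 + 16*w + 12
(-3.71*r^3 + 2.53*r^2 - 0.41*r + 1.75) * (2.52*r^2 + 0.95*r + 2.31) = -9.3492*r^5 + 2.8511*r^4 - 7.1998*r^3 + 9.8648*r^2 + 0.7154*r + 4.0425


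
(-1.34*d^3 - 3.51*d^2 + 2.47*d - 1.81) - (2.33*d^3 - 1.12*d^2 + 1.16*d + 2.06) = -3.67*d^3 - 2.39*d^2 + 1.31*d - 3.87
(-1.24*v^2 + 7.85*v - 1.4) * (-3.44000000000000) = 4.2656*v^2 - 27.004*v + 4.816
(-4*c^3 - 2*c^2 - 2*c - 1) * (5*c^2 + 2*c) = -20*c^5 - 18*c^4 - 14*c^3 - 9*c^2 - 2*c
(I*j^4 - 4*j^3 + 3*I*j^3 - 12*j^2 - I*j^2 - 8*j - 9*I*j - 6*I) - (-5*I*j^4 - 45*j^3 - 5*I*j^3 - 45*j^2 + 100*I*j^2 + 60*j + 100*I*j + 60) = 6*I*j^4 + 41*j^3 + 8*I*j^3 + 33*j^2 - 101*I*j^2 - 68*j - 109*I*j - 60 - 6*I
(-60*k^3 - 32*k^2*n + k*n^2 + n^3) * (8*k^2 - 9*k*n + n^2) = -480*k^5 + 284*k^4*n + 236*k^3*n^2 - 33*k^2*n^3 - 8*k*n^4 + n^5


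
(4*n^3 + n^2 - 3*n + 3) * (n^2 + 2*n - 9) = 4*n^5 + 9*n^4 - 37*n^3 - 12*n^2 + 33*n - 27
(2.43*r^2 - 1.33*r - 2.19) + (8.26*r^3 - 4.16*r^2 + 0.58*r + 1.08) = 8.26*r^3 - 1.73*r^2 - 0.75*r - 1.11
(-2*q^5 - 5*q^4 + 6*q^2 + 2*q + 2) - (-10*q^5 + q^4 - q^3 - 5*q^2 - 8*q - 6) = 8*q^5 - 6*q^4 + q^3 + 11*q^2 + 10*q + 8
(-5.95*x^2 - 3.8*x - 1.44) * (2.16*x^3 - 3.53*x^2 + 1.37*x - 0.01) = -12.852*x^5 + 12.7955*x^4 + 2.1521*x^3 - 0.0633000000000007*x^2 - 1.9348*x + 0.0144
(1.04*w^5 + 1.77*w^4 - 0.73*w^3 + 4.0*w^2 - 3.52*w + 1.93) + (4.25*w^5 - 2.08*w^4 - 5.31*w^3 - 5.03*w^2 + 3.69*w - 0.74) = 5.29*w^5 - 0.31*w^4 - 6.04*w^3 - 1.03*w^2 + 0.17*w + 1.19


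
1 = 1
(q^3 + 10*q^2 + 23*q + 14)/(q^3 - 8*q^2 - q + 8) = (q^2 + 9*q + 14)/(q^2 - 9*q + 8)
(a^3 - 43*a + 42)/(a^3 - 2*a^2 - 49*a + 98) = (a^2 - 7*a + 6)/(a^2 - 9*a + 14)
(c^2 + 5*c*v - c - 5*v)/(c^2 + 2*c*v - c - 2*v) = (c + 5*v)/(c + 2*v)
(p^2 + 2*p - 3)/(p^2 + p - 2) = (p + 3)/(p + 2)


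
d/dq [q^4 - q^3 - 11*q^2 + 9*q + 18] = 4*q^3 - 3*q^2 - 22*q + 9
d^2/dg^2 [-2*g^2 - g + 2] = -4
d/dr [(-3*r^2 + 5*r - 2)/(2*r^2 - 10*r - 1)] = (20*r^2 + 14*r - 25)/(4*r^4 - 40*r^3 + 96*r^2 + 20*r + 1)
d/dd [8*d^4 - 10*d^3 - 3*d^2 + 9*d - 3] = 32*d^3 - 30*d^2 - 6*d + 9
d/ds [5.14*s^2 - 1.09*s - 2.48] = 10.28*s - 1.09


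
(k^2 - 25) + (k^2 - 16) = 2*k^2 - 41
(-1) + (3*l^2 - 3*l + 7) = 3*l^2 - 3*l + 6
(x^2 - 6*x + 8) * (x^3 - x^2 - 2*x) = x^5 - 7*x^4 + 12*x^3 + 4*x^2 - 16*x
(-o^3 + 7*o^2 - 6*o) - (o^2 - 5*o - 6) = -o^3 + 6*o^2 - o + 6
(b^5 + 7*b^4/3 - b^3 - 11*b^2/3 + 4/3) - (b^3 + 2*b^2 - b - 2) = b^5 + 7*b^4/3 - 2*b^3 - 17*b^2/3 + b + 10/3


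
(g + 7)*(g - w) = g^2 - g*w + 7*g - 7*w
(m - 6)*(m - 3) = m^2 - 9*m + 18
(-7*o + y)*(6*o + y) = -42*o^2 - o*y + y^2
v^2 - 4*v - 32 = (v - 8)*(v + 4)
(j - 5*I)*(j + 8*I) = j^2 + 3*I*j + 40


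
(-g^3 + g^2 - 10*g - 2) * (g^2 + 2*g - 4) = -g^5 - g^4 - 4*g^3 - 26*g^2 + 36*g + 8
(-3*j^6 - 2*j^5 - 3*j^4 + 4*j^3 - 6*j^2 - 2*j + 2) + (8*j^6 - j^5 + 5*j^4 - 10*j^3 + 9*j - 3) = 5*j^6 - 3*j^5 + 2*j^4 - 6*j^3 - 6*j^2 + 7*j - 1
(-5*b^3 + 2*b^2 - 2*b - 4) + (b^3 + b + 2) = -4*b^3 + 2*b^2 - b - 2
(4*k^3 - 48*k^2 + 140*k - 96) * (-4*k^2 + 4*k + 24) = -16*k^5 + 208*k^4 - 656*k^3 - 208*k^2 + 2976*k - 2304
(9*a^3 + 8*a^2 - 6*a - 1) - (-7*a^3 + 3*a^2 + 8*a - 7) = 16*a^3 + 5*a^2 - 14*a + 6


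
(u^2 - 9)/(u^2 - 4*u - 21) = (u - 3)/(u - 7)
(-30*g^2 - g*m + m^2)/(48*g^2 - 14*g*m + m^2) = (-5*g - m)/(8*g - m)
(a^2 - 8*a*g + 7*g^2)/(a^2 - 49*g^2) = (a - g)/(a + 7*g)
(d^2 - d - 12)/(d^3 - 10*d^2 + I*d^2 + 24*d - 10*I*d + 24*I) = (d + 3)/(d^2 + d*(-6 + I) - 6*I)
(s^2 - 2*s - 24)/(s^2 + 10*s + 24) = (s - 6)/(s + 6)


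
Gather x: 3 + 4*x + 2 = 4*x + 5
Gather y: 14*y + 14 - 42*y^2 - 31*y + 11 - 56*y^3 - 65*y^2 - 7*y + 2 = -56*y^3 - 107*y^2 - 24*y + 27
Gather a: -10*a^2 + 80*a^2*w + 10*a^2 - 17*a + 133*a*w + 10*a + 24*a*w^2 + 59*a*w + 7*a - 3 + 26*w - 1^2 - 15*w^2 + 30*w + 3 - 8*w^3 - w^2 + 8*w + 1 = 80*a^2*w + a*(24*w^2 + 192*w) - 8*w^3 - 16*w^2 + 64*w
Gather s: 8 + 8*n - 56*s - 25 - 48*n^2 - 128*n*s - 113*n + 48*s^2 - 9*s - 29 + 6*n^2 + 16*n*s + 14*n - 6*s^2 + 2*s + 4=-42*n^2 - 91*n + 42*s^2 + s*(-112*n - 63) - 42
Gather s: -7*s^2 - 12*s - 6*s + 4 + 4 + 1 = -7*s^2 - 18*s + 9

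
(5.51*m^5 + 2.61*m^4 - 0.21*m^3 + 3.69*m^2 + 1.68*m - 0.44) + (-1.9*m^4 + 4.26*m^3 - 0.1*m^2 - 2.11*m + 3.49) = 5.51*m^5 + 0.71*m^4 + 4.05*m^3 + 3.59*m^2 - 0.43*m + 3.05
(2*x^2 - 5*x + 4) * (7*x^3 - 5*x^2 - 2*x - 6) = 14*x^5 - 45*x^4 + 49*x^3 - 22*x^2 + 22*x - 24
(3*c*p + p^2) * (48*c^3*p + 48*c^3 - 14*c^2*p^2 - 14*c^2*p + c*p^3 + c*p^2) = 144*c^4*p^2 + 144*c^4*p + 6*c^3*p^3 + 6*c^3*p^2 - 11*c^2*p^4 - 11*c^2*p^3 + c*p^5 + c*p^4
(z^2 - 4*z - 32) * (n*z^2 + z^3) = n*z^4 - 4*n*z^3 - 32*n*z^2 + z^5 - 4*z^4 - 32*z^3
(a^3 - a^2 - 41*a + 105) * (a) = a^4 - a^3 - 41*a^2 + 105*a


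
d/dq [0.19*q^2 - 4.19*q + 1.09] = 0.38*q - 4.19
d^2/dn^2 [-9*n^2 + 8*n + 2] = -18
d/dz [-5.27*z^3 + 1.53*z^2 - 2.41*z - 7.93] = -15.81*z^2 + 3.06*z - 2.41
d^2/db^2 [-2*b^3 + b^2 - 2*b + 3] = 2 - 12*b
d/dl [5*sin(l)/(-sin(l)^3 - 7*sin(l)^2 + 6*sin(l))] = 5*(2*sin(l) + 7)*cos(l)/(sin(l)^2 + 7*sin(l) - 6)^2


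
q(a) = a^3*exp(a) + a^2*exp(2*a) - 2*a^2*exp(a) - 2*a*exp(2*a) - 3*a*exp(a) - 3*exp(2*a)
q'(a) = a^3*exp(a) + 2*a^2*exp(2*a) + a^2*exp(a) - 2*a*exp(2*a) - 7*a*exp(a) - 8*exp(2*a) - 3*exp(a)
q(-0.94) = 0.05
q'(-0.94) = 0.75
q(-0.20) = -1.30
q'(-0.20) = -6.32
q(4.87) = 193393.27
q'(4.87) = 517615.32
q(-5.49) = -0.86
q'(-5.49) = -0.41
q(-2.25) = -1.48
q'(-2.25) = 0.75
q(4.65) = 106503.40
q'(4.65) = 292845.76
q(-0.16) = -1.57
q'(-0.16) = -7.12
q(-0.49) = -0.13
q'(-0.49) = -2.12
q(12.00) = 3099455796918.84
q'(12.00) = 6781505782542.61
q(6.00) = 3468682.65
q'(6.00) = 8546758.91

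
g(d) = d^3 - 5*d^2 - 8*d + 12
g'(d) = 3*d^2 - 10*d - 8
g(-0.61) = 14.79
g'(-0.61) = -0.78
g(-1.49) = 9.51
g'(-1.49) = 13.56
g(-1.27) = 12.05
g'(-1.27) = 9.54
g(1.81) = -12.93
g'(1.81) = -16.27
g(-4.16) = -113.24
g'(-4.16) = 85.52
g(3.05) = -30.54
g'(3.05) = -10.59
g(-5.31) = -236.22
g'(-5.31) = 129.69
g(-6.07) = -347.31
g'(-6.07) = 163.23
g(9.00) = 264.00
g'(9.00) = 145.00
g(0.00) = 12.00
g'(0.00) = -8.00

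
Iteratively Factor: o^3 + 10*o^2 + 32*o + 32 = (o + 2)*(o^2 + 8*o + 16) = (o + 2)*(o + 4)*(o + 4)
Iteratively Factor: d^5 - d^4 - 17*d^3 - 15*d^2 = (d + 1)*(d^4 - 2*d^3 - 15*d^2) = d*(d + 1)*(d^3 - 2*d^2 - 15*d) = d^2*(d + 1)*(d^2 - 2*d - 15) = d^2*(d - 5)*(d + 1)*(d + 3)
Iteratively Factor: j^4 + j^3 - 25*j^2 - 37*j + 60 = (j - 1)*(j^3 + 2*j^2 - 23*j - 60) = (j - 1)*(j + 4)*(j^2 - 2*j - 15) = (j - 1)*(j + 3)*(j + 4)*(j - 5)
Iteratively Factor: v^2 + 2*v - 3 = (v - 1)*(v + 3)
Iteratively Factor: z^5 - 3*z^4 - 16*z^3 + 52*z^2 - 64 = (z - 4)*(z^4 + z^3 - 12*z^2 + 4*z + 16) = (z - 4)*(z + 1)*(z^3 - 12*z + 16) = (z - 4)*(z - 2)*(z + 1)*(z^2 + 2*z - 8) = (z - 4)*(z - 2)*(z + 1)*(z + 4)*(z - 2)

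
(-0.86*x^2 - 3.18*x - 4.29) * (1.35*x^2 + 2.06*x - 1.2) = -1.161*x^4 - 6.0646*x^3 - 11.3103*x^2 - 5.0214*x + 5.148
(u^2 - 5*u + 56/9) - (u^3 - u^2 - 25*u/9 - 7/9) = -u^3 + 2*u^2 - 20*u/9 + 7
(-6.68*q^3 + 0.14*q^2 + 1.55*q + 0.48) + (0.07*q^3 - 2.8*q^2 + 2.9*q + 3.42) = -6.61*q^3 - 2.66*q^2 + 4.45*q + 3.9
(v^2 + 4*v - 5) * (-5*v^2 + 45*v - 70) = -5*v^4 + 25*v^3 + 135*v^2 - 505*v + 350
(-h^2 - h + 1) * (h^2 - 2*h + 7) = -h^4 + h^3 - 4*h^2 - 9*h + 7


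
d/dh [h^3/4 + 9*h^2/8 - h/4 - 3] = 3*h^2/4 + 9*h/4 - 1/4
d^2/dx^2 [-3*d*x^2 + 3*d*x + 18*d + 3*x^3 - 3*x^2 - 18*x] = -6*d + 18*x - 6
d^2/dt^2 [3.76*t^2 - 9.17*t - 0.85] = 7.52000000000000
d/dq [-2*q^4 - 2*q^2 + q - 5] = -8*q^3 - 4*q + 1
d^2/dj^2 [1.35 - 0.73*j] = 0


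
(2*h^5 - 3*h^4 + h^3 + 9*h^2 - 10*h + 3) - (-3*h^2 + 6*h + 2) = 2*h^5 - 3*h^4 + h^3 + 12*h^2 - 16*h + 1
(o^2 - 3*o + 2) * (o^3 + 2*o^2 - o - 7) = o^5 - o^4 - 5*o^3 + 19*o - 14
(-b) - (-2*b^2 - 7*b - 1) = 2*b^2 + 6*b + 1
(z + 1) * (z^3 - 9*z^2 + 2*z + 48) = z^4 - 8*z^3 - 7*z^2 + 50*z + 48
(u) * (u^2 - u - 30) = u^3 - u^2 - 30*u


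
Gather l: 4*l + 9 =4*l + 9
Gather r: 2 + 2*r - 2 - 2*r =0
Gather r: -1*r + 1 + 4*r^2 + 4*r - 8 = 4*r^2 + 3*r - 7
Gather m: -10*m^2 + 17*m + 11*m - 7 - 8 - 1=-10*m^2 + 28*m - 16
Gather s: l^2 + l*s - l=l^2 + l*s - l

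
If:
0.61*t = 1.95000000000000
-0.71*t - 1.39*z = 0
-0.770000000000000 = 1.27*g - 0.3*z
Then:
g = -0.99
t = 3.20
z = -1.63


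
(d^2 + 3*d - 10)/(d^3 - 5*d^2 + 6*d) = (d + 5)/(d*(d - 3))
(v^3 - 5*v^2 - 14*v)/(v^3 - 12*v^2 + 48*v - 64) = v*(v^2 - 5*v - 14)/(v^3 - 12*v^2 + 48*v - 64)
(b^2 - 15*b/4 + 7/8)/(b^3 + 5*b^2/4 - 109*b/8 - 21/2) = (4*b - 1)/(4*b^2 + 19*b + 12)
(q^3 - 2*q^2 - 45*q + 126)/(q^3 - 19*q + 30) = (q^2 + q - 42)/(q^2 + 3*q - 10)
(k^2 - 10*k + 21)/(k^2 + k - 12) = (k - 7)/(k + 4)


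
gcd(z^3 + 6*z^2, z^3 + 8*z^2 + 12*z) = z^2 + 6*z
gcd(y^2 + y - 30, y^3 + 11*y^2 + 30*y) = y + 6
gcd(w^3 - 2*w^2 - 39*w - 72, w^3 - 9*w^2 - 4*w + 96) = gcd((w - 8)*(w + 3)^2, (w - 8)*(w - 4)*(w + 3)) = w^2 - 5*w - 24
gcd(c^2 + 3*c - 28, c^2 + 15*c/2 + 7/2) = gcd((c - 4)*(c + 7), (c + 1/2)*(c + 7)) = c + 7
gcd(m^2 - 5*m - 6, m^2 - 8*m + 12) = m - 6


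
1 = 1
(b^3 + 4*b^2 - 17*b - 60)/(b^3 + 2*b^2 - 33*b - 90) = (b - 4)/(b - 6)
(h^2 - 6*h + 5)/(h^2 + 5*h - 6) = (h - 5)/(h + 6)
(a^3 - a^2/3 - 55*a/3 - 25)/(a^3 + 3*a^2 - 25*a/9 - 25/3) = 3*(a - 5)/(3*a - 5)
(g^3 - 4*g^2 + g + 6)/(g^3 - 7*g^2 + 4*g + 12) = (g - 3)/(g - 6)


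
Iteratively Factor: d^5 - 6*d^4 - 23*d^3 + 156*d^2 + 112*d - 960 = (d - 4)*(d^4 - 2*d^3 - 31*d^2 + 32*d + 240) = (d - 5)*(d - 4)*(d^3 + 3*d^2 - 16*d - 48) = (d - 5)*(d - 4)*(d + 4)*(d^2 - d - 12) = (d - 5)*(d - 4)^2*(d + 4)*(d + 3)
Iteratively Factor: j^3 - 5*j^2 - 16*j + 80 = (j - 5)*(j^2 - 16) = (j - 5)*(j + 4)*(j - 4)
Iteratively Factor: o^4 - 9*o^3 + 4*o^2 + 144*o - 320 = (o - 4)*(o^3 - 5*o^2 - 16*o + 80) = (o - 5)*(o - 4)*(o^2 - 16) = (o - 5)*(o - 4)*(o + 4)*(o - 4)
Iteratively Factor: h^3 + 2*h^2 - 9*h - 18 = (h + 2)*(h^2 - 9) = (h + 2)*(h + 3)*(h - 3)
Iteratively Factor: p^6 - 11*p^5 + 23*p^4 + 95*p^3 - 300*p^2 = (p + 3)*(p^5 - 14*p^4 + 65*p^3 - 100*p^2) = p*(p + 3)*(p^4 - 14*p^3 + 65*p^2 - 100*p) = p^2*(p + 3)*(p^3 - 14*p^2 + 65*p - 100) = p^2*(p - 5)*(p + 3)*(p^2 - 9*p + 20) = p^2*(p - 5)*(p - 4)*(p + 3)*(p - 5)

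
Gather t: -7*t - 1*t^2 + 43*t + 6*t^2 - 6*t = 5*t^2 + 30*t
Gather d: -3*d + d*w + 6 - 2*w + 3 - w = d*(w - 3) - 3*w + 9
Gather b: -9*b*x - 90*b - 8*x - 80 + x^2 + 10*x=b*(-9*x - 90) + x^2 + 2*x - 80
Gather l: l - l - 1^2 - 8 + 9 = 0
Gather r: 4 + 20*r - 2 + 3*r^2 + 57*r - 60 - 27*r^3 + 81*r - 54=-27*r^3 + 3*r^2 + 158*r - 112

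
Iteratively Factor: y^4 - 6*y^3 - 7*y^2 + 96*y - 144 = (y - 3)*(y^3 - 3*y^2 - 16*y + 48) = (y - 3)^2*(y^2 - 16) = (y - 3)^2*(y + 4)*(y - 4)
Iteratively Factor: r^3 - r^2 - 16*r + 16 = (r + 4)*(r^2 - 5*r + 4) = (r - 4)*(r + 4)*(r - 1)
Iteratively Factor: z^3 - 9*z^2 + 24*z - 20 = (z - 5)*(z^2 - 4*z + 4) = (z - 5)*(z - 2)*(z - 2)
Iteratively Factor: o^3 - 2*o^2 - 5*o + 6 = (o + 2)*(o^2 - 4*o + 3) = (o - 1)*(o + 2)*(o - 3)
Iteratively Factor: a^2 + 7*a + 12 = (a + 3)*(a + 4)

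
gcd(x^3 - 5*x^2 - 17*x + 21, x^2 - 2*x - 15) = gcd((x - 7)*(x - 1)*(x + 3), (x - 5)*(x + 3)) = x + 3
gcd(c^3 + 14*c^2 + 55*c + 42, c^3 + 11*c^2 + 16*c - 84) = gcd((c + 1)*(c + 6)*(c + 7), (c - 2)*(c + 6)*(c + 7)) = c^2 + 13*c + 42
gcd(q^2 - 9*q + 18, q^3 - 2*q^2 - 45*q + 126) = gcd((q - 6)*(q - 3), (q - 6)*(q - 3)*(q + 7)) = q^2 - 9*q + 18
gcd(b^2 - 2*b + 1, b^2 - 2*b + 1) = b^2 - 2*b + 1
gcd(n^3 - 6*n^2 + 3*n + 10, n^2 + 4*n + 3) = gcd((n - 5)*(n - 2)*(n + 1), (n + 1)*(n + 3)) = n + 1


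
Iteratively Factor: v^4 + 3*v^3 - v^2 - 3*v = (v + 3)*(v^3 - v) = (v - 1)*(v + 3)*(v^2 + v) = v*(v - 1)*(v + 3)*(v + 1)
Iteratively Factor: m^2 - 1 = (m + 1)*(m - 1)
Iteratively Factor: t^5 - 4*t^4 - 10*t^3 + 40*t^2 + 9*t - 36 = (t + 3)*(t^4 - 7*t^3 + 11*t^2 + 7*t - 12) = (t - 3)*(t + 3)*(t^3 - 4*t^2 - t + 4) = (t - 3)*(t + 1)*(t + 3)*(t^2 - 5*t + 4) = (t - 4)*(t - 3)*(t + 1)*(t + 3)*(t - 1)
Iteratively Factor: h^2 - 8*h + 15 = (h - 3)*(h - 5)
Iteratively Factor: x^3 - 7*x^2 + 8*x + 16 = (x - 4)*(x^2 - 3*x - 4) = (x - 4)*(x + 1)*(x - 4)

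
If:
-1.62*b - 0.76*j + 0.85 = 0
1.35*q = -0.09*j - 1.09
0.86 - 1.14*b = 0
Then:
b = 0.75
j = -0.49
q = -0.77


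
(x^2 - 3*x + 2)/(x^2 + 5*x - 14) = (x - 1)/(x + 7)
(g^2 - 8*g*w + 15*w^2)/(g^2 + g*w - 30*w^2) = (g - 3*w)/(g + 6*w)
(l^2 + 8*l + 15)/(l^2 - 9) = (l + 5)/(l - 3)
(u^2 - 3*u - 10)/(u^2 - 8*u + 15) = (u + 2)/(u - 3)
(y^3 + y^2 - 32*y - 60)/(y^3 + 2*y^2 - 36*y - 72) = (y + 5)/(y + 6)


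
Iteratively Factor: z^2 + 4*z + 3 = (z + 3)*(z + 1)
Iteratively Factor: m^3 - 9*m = (m - 3)*(m^2 + 3*m) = m*(m - 3)*(m + 3)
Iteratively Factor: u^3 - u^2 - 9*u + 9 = (u - 3)*(u^2 + 2*u - 3) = (u - 3)*(u - 1)*(u + 3)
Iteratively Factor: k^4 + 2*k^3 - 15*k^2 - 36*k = (k + 3)*(k^3 - k^2 - 12*k) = k*(k + 3)*(k^2 - k - 12) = k*(k - 4)*(k + 3)*(k + 3)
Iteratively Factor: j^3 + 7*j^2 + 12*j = (j + 3)*(j^2 + 4*j) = j*(j + 3)*(j + 4)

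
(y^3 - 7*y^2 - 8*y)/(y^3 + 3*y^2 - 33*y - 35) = y*(y - 8)/(y^2 + 2*y - 35)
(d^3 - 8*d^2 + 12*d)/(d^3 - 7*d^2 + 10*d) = (d - 6)/(d - 5)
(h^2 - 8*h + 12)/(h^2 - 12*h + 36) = (h - 2)/(h - 6)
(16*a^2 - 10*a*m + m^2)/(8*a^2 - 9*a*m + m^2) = (2*a - m)/(a - m)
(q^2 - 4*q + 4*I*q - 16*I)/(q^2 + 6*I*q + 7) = (q^2 + 4*q*(-1 + I) - 16*I)/(q^2 + 6*I*q + 7)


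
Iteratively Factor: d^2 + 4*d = (d + 4)*(d)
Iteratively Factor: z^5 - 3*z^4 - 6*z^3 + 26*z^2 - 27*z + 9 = (z - 1)*(z^4 - 2*z^3 - 8*z^2 + 18*z - 9) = (z - 1)*(z + 3)*(z^3 - 5*z^2 + 7*z - 3) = (z - 1)^2*(z + 3)*(z^2 - 4*z + 3) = (z - 3)*(z - 1)^2*(z + 3)*(z - 1)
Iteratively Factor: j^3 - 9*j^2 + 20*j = (j - 5)*(j^2 - 4*j) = j*(j - 5)*(j - 4)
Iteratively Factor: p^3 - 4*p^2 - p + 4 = (p + 1)*(p^2 - 5*p + 4) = (p - 1)*(p + 1)*(p - 4)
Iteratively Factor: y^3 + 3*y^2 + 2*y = (y + 1)*(y^2 + 2*y) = (y + 1)*(y + 2)*(y)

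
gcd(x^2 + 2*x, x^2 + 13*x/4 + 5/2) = x + 2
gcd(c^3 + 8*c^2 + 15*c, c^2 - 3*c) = c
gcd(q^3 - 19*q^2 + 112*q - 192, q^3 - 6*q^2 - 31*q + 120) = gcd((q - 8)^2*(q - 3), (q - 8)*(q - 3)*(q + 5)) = q^2 - 11*q + 24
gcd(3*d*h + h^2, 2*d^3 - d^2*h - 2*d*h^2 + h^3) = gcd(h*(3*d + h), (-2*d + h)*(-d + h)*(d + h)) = 1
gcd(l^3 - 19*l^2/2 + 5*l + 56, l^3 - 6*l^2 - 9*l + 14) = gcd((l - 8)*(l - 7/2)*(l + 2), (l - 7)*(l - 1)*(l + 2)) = l + 2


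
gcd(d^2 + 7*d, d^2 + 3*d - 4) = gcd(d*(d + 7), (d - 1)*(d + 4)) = 1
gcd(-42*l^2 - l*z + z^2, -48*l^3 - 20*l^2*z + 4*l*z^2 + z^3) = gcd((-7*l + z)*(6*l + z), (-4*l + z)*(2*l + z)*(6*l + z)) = 6*l + z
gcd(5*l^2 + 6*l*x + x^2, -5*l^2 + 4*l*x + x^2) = 5*l + x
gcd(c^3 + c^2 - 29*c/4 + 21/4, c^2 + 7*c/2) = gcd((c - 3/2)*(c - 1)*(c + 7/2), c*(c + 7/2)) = c + 7/2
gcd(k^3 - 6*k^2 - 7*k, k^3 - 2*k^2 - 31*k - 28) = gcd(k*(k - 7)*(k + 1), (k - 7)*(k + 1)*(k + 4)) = k^2 - 6*k - 7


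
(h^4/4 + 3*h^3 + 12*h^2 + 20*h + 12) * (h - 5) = h^5/4 + 7*h^4/4 - 3*h^3 - 40*h^2 - 88*h - 60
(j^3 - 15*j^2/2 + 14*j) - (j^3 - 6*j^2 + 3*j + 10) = -3*j^2/2 + 11*j - 10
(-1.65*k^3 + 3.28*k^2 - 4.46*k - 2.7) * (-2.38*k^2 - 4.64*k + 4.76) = 3.927*k^5 - 0.1504*k^4 - 12.4584*k^3 + 42.7332*k^2 - 8.7016*k - 12.852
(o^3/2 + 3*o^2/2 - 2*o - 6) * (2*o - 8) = o^4 - o^3 - 16*o^2 + 4*o + 48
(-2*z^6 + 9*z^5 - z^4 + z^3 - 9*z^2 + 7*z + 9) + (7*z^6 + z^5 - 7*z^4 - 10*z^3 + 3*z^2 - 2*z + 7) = 5*z^6 + 10*z^5 - 8*z^4 - 9*z^3 - 6*z^2 + 5*z + 16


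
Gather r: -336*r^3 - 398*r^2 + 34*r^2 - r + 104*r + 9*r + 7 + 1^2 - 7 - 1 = -336*r^3 - 364*r^2 + 112*r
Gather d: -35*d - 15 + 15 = -35*d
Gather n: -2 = -2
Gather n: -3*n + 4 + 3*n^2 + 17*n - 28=3*n^2 + 14*n - 24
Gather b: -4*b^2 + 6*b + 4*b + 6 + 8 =-4*b^2 + 10*b + 14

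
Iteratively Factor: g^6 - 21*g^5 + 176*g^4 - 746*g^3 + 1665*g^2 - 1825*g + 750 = (g - 1)*(g^5 - 20*g^4 + 156*g^3 - 590*g^2 + 1075*g - 750) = (g - 5)*(g - 1)*(g^4 - 15*g^3 + 81*g^2 - 185*g + 150) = (g - 5)^2*(g - 1)*(g^3 - 10*g^2 + 31*g - 30) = (g - 5)^3*(g - 1)*(g^2 - 5*g + 6) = (g - 5)^3*(g - 2)*(g - 1)*(g - 3)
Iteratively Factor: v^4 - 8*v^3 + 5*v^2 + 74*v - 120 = (v - 5)*(v^3 - 3*v^2 - 10*v + 24) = (v - 5)*(v - 2)*(v^2 - v - 12) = (v - 5)*(v - 4)*(v - 2)*(v + 3)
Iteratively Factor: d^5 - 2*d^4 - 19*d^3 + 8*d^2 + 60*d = (d - 2)*(d^4 - 19*d^2 - 30*d) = (d - 2)*(d + 2)*(d^3 - 2*d^2 - 15*d) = (d - 2)*(d + 2)*(d + 3)*(d^2 - 5*d) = (d - 5)*(d - 2)*(d + 2)*(d + 3)*(d)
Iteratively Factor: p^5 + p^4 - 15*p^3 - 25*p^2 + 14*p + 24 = (p + 3)*(p^4 - 2*p^3 - 9*p^2 + 2*p + 8) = (p - 1)*(p + 3)*(p^3 - p^2 - 10*p - 8) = (p - 1)*(p + 1)*(p + 3)*(p^2 - 2*p - 8) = (p - 1)*(p + 1)*(p + 2)*(p + 3)*(p - 4)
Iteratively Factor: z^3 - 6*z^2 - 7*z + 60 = (z - 5)*(z^2 - z - 12) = (z - 5)*(z - 4)*(z + 3)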